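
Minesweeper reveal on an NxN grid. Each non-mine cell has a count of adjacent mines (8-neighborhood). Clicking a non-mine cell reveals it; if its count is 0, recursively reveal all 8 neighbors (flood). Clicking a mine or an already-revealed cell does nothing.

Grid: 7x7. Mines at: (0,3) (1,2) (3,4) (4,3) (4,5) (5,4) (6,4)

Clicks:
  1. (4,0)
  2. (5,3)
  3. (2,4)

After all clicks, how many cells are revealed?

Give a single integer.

Answer: 22

Derivation:
Click 1 (4,0) count=0: revealed 21 new [(0,0) (0,1) (1,0) (1,1) (2,0) (2,1) (2,2) (3,0) (3,1) (3,2) (4,0) (4,1) (4,2) (5,0) (5,1) (5,2) (5,3) (6,0) (6,1) (6,2) (6,3)] -> total=21
Click 2 (5,3) count=3: revealed 0 new [(none)] -> total=21
Click 3 (2,4) count=1: revealed 1 new [(2,4)] -> total=22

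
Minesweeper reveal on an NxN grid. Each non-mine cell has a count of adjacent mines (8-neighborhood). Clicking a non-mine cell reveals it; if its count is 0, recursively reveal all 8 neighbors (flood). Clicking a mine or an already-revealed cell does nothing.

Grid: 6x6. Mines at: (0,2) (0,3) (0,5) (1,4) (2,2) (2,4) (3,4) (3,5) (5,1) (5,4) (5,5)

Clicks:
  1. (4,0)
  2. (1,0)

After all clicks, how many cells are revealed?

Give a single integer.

Answer: 10

Derivation:
Click 1 (4,0) count=1: revealed 1 new [(4,0)] -> total=1
Click 2 (1,0) count=0: revealed 9 new [(0,0) (0,1) (1,0) (1,1) (2,0) (2,1) (3,0) (3,1) (4,1)] -> total=10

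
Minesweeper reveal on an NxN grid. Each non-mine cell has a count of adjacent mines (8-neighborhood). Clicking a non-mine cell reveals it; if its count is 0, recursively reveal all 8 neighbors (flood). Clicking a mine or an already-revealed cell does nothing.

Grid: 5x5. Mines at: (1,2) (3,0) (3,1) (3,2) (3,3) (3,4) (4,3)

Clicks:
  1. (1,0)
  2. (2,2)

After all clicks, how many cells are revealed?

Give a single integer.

Click 1 (1,0) count=0: revealed 6 new [(0,0) (0,1) (1,0) (1,1) (2,0) (2,1)] -> total=6
Click 2 (2,2) count=4: revealed 1 new [(2,2)] -> total=7

Answer: 7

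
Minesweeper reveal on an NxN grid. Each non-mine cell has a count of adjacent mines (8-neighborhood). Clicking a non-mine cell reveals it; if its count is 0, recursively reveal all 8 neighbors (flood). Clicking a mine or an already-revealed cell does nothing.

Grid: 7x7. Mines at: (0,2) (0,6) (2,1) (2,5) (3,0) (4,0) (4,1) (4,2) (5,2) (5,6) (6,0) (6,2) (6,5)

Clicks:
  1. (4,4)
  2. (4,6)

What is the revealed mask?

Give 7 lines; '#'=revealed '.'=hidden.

Click 1 (4,4) count=0: revealed 9 new [(3,3) (3,4) (3,5) (4,3) (4,4) (4,5) (5,3) (5,4) (5,5)] -> total=9
Click 2 (4,6) count=1: revealed 1 new [(4,6)] -> total=10

Answer: .......
.......
.......
...###.
...####
...###.
.......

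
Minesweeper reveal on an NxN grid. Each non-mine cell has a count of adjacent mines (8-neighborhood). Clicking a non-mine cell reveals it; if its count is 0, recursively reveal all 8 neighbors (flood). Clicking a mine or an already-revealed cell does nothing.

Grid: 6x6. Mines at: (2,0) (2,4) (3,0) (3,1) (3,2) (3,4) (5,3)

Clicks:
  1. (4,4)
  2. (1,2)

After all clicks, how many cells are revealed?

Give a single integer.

Answer: 16

Derivation:
Click 1 (4,4) count=2: revealed 1 new [(4,4)] -> total=1
Click 2 (1,2) count=0: revealed 15 new [(0,0) (0,1) (0,2) (0,3) (0,4) (0,5) (1,0) (1,1) (1,2) (1,3) (1,4) (1,5) (2,1) (2,2) (2,3)] -> total=16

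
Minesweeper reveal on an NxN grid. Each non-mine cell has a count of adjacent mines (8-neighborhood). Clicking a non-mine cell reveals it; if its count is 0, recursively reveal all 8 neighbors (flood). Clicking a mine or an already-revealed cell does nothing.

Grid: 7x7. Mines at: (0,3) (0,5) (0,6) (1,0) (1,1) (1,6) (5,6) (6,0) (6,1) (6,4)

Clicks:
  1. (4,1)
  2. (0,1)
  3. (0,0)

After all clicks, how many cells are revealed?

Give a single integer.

Answer: 33

Derivation:
Click 1 (4,1) count=0: revealed 31 new [(1,2) (1,3) (1,4) (1,5) (2,0) (2,1) (2,2) (2,3) (2,4) (2,5) (2,6) (3,0) (3,1) (3,2) (3,3) (3,4) (3,5) (3,6) (4,0) (4,1) (4,2) (4,3) (4,4) (4,5) (4,6) (5,0) (5,1) (5,2) (5,3) (5,4) (5,5)] -> total=31
Click 2 (0,1) count=2: revealed 1 new [(0,1)] -> total=32
Click 3 (0,0) count=2: revealed 1 new [(0,0)] -> total=33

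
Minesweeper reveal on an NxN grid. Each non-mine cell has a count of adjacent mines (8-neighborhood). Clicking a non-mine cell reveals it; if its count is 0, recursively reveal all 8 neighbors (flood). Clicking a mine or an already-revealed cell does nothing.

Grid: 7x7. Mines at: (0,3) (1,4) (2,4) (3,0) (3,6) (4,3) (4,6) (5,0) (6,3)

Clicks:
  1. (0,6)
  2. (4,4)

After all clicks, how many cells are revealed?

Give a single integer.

Click 1 (0,6) count=0: revealed 6 new [(0,5) (0,6) (1,5) (1,6) (2,5) (2,6)] -> total=6
Click 2 (4,4) count=1: revealed 1 new [(4,4)] -> total=7

Answer: 7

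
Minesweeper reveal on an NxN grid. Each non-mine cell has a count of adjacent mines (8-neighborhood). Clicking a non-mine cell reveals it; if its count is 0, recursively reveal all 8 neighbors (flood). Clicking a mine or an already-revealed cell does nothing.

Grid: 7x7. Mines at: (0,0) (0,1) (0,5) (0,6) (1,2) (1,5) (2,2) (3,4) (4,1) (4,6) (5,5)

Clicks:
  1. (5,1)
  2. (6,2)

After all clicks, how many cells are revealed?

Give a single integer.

Answer: 13

Derivation:
Click 1 (5,1) count=1: revealed 1 new [(5,1)] -> total=1
Click 2 (6,2) count=0: revealed 12 new [(4,2) (4,3) (4,4) (5,0) (5,2) (5,3) (5,4) (6,0) (6,1) (6,2) (6,3) (6,4)] -> total=13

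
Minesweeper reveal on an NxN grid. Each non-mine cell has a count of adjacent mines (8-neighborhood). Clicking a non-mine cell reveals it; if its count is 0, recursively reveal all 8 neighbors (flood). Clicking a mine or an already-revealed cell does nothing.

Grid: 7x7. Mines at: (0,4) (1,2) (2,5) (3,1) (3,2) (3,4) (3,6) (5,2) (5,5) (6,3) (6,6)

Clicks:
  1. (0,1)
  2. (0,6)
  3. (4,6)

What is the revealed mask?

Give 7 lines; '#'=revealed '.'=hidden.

Click 1 (0,1) count=1: revealed 1 new [(0,1)] -> total=1
Click 2 (0,6) count=0: revealed 4 new [(0,5) (0,6) (1,5) (1,6)] -> total=5
Click 3 (4,6) count=2: revealed 1 new [(4,6)] -> total=6

Answer: .#...##
.....##
.......
.......
......#
.......
.......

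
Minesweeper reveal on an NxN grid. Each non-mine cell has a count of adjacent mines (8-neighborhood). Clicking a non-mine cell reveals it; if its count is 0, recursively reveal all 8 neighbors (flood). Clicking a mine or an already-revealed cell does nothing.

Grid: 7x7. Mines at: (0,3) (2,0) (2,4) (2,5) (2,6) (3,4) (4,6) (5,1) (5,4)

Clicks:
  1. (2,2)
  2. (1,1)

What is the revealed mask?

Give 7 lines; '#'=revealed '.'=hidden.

Click 1 (2,2) count=0: revealed 12 new [(1,1) (1,2) (1,3) (2,1) (2,2) (2,3) (3,1) (3,2) (3,3) (4,1) (4,2) (4,3)] -> total=12
Click 2 (1,1) count=1: revealed 0 new [(none)] -> total=12

Answer: .......
.###...
.###...
.###...
.###...
.......
.......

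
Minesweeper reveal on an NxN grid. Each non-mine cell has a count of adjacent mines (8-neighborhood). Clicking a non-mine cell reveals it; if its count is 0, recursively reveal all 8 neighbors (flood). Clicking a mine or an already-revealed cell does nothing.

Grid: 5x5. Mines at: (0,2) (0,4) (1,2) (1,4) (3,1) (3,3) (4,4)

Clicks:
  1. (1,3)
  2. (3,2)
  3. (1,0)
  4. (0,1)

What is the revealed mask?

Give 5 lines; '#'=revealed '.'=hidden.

Answer: ##...
##.#.
##...
..#..
.....

Derivation:
Click 1 (1,3) count=4: revealed 1 new [(1,3)] -> total=1
Click 2 (3,2) count=2: revealed 1 new [(3,2)] -> total=2
Click 3 (1,0) count=0: revealed 6 new [(0,0) (0,1) (1,0) (1,1) (2,0) (2,1)] -> total=8
Click 4 (0,1) count=2: revealed 0 new [(none)] -> total=8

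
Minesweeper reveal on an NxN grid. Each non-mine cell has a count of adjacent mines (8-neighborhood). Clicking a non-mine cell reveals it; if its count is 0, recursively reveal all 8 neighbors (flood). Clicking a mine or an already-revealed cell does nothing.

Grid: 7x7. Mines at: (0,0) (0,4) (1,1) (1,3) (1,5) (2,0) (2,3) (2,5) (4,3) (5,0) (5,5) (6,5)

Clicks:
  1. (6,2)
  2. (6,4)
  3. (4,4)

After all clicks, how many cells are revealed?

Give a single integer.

Click 1 (6,2) count=0: revealed 8 new [(5,1) (5,2) (5,3) (5,4) (6,1) (6,2) (6,3) (6,4)] -> total=8
Click 2 (6,4) count=2: revealed 0 new [(none)] -> total=8
Click 3 (4,4) count=2: revealed 1 new [(4,4)] -> total=9

Answer: 9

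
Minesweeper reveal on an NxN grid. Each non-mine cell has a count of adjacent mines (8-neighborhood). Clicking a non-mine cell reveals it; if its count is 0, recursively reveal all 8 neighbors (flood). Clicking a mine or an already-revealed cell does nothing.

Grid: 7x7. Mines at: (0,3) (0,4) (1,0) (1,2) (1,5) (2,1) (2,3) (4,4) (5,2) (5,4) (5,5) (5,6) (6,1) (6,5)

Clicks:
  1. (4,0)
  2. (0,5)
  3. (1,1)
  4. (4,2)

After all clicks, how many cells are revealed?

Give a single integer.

Answer: 9

Derivation:
Click 1 (4,0) count=0: revealed 6 new [(3,0) (3,1) (4,0) (4,1) (5,0) (5,1)] -> total=6
Click 2 (0,5) count=2: revealed 1 new [(0,5)] -> total=7
Click 3 (1,1) count=3: revealed 1 new [(1,1)] -> total=8
Click 4 (4,2) count=1: revealed 1 new [(4,2)] -> total=9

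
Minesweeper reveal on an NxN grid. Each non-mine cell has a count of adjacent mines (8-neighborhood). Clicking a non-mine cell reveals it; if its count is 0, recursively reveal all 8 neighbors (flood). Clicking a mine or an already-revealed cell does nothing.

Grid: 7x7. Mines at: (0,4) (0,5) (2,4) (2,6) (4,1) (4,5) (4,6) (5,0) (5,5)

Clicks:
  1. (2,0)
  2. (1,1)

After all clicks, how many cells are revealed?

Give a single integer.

Click 1 (2,0) count=0: revealed 16 new [(0,0) (0,1) (0,2) (0,3) (1,0) (1,1) (1,2) (1,3) (2,0) (2,1) (2,2) (2,3) (3,0) (3,1) (3,2) (3,3)] -> total=16
Click 2 (1,1) count=0: revealed 0 new [(none)] -> total=16

Answer: 16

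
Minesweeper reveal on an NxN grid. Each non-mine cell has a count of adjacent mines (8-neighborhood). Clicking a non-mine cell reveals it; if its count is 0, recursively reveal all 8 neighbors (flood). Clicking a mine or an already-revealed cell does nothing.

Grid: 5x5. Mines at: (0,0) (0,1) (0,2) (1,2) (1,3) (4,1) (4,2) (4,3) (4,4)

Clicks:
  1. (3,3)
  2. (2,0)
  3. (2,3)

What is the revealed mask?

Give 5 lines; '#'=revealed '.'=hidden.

Click 1 (3,3) count=3: revealed 1 new [(3,3)] -> total=1
Click 2 (2,0) count=0: revealed 6 new [(1,0) (1,1) (2,0) (2,1) (3,0) (3,1)] -> total=7
Click 3 (2,3) count=2: revealed 1 new [(2,3)] -> total=8

Answer: .....
##...
##.#.
##.#.
.....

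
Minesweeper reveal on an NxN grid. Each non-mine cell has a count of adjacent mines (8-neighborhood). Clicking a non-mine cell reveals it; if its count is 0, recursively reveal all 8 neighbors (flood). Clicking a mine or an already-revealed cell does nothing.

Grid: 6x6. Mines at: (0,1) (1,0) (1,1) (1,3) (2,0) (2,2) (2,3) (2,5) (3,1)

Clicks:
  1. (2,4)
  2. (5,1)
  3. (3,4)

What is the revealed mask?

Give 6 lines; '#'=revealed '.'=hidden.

Answer: ......
......
....#.
..####
######
######

Derivation:
Click 1 (2,4) count=3: revealed 1 new [(2,4)] -> total=1
Click 2 (5,1) count=0: revealed 16 new [(3,2) (3,3) (3,4) (3,5) (4,0) (4,1) (4,2) (4,3) (4,4) (4,5) (5,0) (5,1) (5,2) (5,3) (5,4) (5,5)] -> total=17
Click 3 (3,4) count=2: revealed 0 new [(none)] -> total=17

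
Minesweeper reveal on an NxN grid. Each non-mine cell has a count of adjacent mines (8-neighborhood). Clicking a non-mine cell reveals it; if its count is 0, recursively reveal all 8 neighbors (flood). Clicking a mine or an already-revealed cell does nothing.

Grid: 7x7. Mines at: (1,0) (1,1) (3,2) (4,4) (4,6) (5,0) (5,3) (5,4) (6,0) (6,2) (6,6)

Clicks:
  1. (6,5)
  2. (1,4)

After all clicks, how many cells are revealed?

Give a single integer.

Click 1 (6,5) count=2: revealed 1 new [(6,5)] -> total=1
Click 2 (1,4) count=0: revealed 19 new [(0,2) (0,3) (0,4) (0,5) (0,6) (1,2) (1,3) (1,4) (1,5) (1,6) (2,2) (2,3) (2,4) (2,5) (2,6) (3,3) (3,4) (3,5) (3,6)] -> total=20

Answer: 20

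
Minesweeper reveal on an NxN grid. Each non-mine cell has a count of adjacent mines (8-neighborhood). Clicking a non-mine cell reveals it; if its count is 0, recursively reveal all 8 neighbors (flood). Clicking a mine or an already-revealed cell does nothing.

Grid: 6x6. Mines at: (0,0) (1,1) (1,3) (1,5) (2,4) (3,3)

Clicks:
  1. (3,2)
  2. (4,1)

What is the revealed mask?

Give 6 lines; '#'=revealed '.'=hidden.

Answer: ......
......
###...
###.##
######
######

Derivation:
Click 1 (3,2) count=1: revealed 1 new [(3,2)] -> total=1
Click 2 (4,1) count=0: revealed 19 new [(2,0) (2,1) (2,2) (3,0) (3,1) (3,4) (3,5) (4,0) (4,1) (4,2) (4,3) (4,4) (4,5) (5,0) (5,1) (5,2) (5,3) (5,4) (5,5)] -> total=20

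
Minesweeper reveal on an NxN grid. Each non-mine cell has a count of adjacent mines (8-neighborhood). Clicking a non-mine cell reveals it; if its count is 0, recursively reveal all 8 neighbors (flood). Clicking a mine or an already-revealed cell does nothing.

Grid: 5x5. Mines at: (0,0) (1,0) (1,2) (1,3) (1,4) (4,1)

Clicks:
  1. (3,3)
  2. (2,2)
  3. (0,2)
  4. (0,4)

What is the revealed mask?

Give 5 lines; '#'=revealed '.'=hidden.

Click 1 (3,3) count=0: revealed 9 new [(2,2) (2,3) (2,4) (3,2) (3,3) (3,4) (4,2) (4,3) (4,4)] -> total=9
Click 2 (2,2) count=2: revealed 0 new [(none)] -> total=9
Click 3 (0,2) count=2: revealed 1 new [(0,2)] -> total=10
Click 4 (0,4) count=2: revealed 1 new [(0,4)] -> total=11

Answer: ..#.#
.....
..###
..###
..###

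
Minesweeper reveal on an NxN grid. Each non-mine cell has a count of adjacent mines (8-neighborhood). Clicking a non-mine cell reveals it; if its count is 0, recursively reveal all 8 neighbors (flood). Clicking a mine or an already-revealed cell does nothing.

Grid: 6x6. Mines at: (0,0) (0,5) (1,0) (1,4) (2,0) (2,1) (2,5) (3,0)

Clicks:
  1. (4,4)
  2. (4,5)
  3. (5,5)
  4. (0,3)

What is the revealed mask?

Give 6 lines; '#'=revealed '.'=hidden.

Click 1 (4,4) count=0: revealed 20 new [(2,2) (2,3) (2,4) (3,1) (3,2) (3,3) (3,4) (3,5) (4,0) (4,1) (4,2) (4,3) (4,4) (4,5) (5,0) (5,1) (5,2) (5,3) (5,4) (5,5)] -> total=20
Click 2 (4,5) count=0: revealed 0 new [(none)] -> total=20
Click 3 (5,5) count=0: revealed 0 new [(none)] -> total=20
Click 4 (0,3) count=1: revealed 1 new [(0,3)] -> total=21

Answer: ...#..
......
..###.
.#####
######
######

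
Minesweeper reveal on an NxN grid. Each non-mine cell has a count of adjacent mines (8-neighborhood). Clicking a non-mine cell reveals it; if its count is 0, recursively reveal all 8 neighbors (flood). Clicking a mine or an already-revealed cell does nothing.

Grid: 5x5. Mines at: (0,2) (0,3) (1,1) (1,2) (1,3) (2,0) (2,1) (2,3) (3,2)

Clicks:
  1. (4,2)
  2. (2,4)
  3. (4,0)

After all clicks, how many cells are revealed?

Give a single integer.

Click 1 (4,2) count=1: revealed 1 new [(4,2)] -> total=1
Click 2 (2,4) count=2: revealed 1 new [(2,4)] -> total=2
Click 3 (4,0) count=0: revealed 4 new [(3,0) (3,1) (4,0) (4,1)] -> total=6

Answer: 6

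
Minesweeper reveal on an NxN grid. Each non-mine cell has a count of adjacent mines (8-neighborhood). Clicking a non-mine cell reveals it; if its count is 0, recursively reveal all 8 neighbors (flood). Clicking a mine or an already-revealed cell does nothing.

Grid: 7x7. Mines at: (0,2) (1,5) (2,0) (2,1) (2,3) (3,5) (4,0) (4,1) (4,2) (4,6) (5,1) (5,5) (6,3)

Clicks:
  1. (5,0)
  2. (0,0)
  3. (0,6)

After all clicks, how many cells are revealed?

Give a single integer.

Click 1 (5,0) count=3: revealed 1 new [(5,0)] -> total=1
Click 2 (0,0) count=0: revealed 4 new [(0,0) (0,1) (1,0) (1,1)] -> total=5
Click 3 (0,6) count=1: revealed 1 new [(0,6)] -> total=6

Answer: 6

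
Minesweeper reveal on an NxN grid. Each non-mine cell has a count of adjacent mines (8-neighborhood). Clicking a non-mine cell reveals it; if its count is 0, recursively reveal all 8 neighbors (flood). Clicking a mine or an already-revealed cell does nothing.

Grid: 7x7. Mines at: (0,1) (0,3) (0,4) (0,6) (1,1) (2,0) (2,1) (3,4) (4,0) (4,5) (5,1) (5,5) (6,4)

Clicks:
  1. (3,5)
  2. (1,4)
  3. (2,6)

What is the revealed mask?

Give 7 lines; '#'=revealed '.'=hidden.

Click 1 (3,5) count=2: revealed 1 new [(3,5)] -> total=1
Click 2 (1,4) count=2: revealed 1 new [(1,4)] -> total=2
Click 3 (2,6) count=0: revealed 5 new [(1,5) (1,6) (2,5) (2,6) (3,6)] -> total=7

Answer: .......
....###
.....##
.....##
.......
.......
.......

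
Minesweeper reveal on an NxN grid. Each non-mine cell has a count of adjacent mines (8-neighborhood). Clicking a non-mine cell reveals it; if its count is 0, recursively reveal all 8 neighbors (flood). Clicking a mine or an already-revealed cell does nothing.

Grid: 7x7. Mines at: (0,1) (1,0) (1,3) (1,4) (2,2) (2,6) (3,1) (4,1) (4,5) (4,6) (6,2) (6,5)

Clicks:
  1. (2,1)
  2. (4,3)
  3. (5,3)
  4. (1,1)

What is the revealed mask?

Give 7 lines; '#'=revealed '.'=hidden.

Answer: .......
.#.....
.#.....
..###..
..###..
..###..
.......

Derivation:
Click 1 (2,1) count=3: revealed 1 new [(2,1)] -> total=1
Click 2 (4,3) count=0: revealed 9 new [(3,2) (3,3) (3,4) (4,2) (4,3) (4,4) (5,2) (5,3) (5,4)] -> total=10
Click 3 (5,3) count=1: revealed 0 new [(none)] -> total=10
Click 4 (1,1) count=3: revealed 1 new [(1,1)] -> total=11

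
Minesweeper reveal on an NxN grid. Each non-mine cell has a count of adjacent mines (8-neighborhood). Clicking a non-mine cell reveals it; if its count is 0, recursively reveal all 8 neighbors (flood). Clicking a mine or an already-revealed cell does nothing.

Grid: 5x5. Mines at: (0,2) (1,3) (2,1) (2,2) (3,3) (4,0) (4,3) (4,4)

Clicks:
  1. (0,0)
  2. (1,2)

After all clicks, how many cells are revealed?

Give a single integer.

Click 1 (0,0) count=0: revealed 4 new [(0,0) (0,1) (1,0) (1,1)] -> total=4
Click 2 (1,2) count=4: revealed 1 new [(1,2)] -> total=5

Answer: 5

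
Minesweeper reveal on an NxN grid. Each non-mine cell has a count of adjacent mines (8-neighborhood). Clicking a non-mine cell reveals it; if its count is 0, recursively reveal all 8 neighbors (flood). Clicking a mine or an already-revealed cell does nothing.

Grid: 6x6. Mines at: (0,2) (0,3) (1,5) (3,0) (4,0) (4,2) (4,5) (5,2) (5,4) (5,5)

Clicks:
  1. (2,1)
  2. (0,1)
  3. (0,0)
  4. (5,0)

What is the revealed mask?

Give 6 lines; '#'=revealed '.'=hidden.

Click 1 (2,1) count=1: revealed 1 new [(2,1)] -> total=1
Click 2 (0,1) count=1: revealed 1 new [(0,1)] -> total=2
Click 3 (0,0) count=0: revealed 4 new [(0,0) (1,0) (1,1) (2,0)] -> total=6
Click 4 (5,0) count=1: revealed 1 new [(5,0)] -> total=7

Answer: ##....
##....
##....
......
......
#.....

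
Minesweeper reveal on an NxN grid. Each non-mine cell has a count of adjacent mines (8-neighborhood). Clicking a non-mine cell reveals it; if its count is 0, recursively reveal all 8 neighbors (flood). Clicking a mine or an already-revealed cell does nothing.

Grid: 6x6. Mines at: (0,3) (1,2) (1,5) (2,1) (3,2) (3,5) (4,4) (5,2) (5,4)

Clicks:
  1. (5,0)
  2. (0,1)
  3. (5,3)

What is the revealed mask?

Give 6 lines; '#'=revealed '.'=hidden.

Click 1 (5,0) count=0: revealed 6 new [(3,0) (3,1) (4,0) (4,1) (5,0) (5,1)] -> total=6
Click 2 (0,1) count=1: revealed 1 new [(0,1)] -> total=7
Click 3 (5,3) count=3: revealed 1 new [(5,3)] -> total=8

Answer: .#....
......
......
##....
##....
##.#..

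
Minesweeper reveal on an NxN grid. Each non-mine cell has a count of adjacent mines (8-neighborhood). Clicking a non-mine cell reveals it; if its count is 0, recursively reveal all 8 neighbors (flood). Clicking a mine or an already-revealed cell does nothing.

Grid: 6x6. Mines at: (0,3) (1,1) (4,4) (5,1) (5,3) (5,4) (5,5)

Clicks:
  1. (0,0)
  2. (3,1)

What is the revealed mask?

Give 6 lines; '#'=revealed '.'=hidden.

Click 1 (0,0) count=1: revealed 1 new [(0,0)] -> total=1
Click 2 (3,1) count=0: revealed 22 new [(0,4) (0,5) (1,2) (1,3) (1,4) (1,5) (2,0) (2,1) (2,2) (2,3) (2,4) (2,5) (3,0) (3,1) (3,2) (3,3) (3,4) (3,5) (4,0) (4,1) (4,2) (4,3)] -> total=23

Answer: #...##
..####
######
######
####..
......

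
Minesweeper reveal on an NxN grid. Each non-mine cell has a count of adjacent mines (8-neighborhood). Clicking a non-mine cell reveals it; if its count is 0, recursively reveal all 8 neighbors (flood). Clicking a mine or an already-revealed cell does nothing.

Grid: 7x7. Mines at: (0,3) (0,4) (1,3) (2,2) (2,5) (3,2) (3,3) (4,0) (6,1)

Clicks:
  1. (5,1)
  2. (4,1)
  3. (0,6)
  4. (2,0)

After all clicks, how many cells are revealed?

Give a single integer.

Click 1 (5,1) count=2: revealed 1 new [(5,1)] -> total=1
Click 2 (4,1) count=2: revealed 1 new [(4,1)] -> total=2
Click 3 (0,6) count=0: revealed 4 new [(0,5) (0,6) (1,5) (1,6)] -> total=6
Click 4 (2,0) count=0: revealed 10 new [(0,0) (0,1) (0,2) (1,0) (1,1) (1,2) (2,0) (2,1) (3,0) (3,1)] -> total=16

Answer: 16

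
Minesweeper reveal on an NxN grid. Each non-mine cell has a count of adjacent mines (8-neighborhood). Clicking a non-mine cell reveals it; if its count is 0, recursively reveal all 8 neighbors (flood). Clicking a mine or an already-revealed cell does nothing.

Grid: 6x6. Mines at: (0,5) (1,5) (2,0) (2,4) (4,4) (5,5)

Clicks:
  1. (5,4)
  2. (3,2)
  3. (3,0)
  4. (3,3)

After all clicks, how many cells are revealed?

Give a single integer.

Answer: 26

Derivation:
Click 1 (5,4) count=2: revealed 1 new [(5,4)] -> total=1
Click 2 (3,2) count=0: revealed 25 new [(0,0) (0,1) (0,2) (0,3) (0,4) (1,0) (1,1) (1,2) (1,3) (1,4) (2,1) (2,2) (2,3) (3,0) (3,1) (3,2) (3,3) (4,0) (4,1) (4,2) (4,3) (5,0) (5,1) (5,2) (5,3)] -> total=26
Click 3 (3,0) count=1: revealed 0 new [(none)] -> total=26
Click 4 (3,3) count=2: revealed 0 new [(none)] -> total=26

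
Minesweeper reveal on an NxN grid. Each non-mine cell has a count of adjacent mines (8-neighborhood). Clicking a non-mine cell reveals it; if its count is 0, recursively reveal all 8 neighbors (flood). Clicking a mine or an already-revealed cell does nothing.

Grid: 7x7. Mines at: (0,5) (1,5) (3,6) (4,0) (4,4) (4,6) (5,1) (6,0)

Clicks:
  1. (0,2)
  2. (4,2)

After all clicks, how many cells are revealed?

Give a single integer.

Answer: 23

Derivation:
Click 1 (0,2) count=0: revealed 23 new [(0,0) (0,1) (0,2) (0,3) (0,4) (1,0) (1,1) (1,2) (1,3) (1,4) (2,0) (2,1) (2,2) (2,3) (2,4) (3,0) (3,1) (3,2) (3,3) (3,4) (4,1) (4,2) (4,3)] -> total=23
Click 2 (4,2) count=1: revealed 0 new [(none)] -> total=23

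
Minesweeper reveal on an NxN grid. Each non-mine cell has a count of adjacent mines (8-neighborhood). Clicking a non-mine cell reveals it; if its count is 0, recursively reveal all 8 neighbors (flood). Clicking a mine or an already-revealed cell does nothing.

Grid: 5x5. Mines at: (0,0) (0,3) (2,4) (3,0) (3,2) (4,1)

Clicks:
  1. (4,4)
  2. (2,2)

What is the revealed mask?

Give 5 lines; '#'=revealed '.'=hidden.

Answer: .....
.....
..#..
...##
...##

Derivation:
Click 1 (4,4) count=0: revealed 4 new [(3,3) (3,4) (4,3) (4,4)] -> total=4
Click 2 (2,2) count=1: revealed 1 new [(2,2)] -> total=5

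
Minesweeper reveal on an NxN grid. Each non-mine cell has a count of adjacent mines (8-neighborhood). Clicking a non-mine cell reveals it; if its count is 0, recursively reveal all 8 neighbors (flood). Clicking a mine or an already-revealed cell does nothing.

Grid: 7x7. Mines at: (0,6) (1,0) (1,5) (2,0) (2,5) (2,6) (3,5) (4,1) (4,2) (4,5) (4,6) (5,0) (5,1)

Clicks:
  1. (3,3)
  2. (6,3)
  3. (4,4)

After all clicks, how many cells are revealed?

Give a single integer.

Click 1 (3,3) count=1: revealed 1 new [(3,3)] -> total=1
Click 2 (6,3) count=0: revealed 10 new [(5,2) (5,3) (5,4) (5,5) (5,6) (6,2) (6,3) (6,4) (6,5) (6,6)] -> total=11
Click 3 (4,4) count=2: revealed 1 new [(4,4)] -> total=12

Answer: 12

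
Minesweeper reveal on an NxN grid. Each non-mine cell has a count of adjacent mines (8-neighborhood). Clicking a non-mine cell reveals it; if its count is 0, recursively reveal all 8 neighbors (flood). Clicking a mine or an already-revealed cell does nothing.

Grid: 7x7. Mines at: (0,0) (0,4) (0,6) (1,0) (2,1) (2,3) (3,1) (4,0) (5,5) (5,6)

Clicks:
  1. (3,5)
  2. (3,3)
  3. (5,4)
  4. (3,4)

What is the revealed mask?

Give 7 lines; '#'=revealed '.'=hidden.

Click 1 (3,5) count=0: revealed 12 new [(1,4) (1,5) (1,6) (2,4) (2,5) (2,6) (3,4) (3,5) (3,6) (4,4) (4,5) (4,6)] -> total=12
Click 2 (3,3) count=1: revealed 1 new [(3,3)] -> total=13
Click 3 (5,4) count=1: revealed 1 new [(5,4)] -> total=14
Click 4 (3,4) count=1: revealed 0 new [(none)] -> total=14

Answer: .......
....###
....###
...####
....###
....#..
.......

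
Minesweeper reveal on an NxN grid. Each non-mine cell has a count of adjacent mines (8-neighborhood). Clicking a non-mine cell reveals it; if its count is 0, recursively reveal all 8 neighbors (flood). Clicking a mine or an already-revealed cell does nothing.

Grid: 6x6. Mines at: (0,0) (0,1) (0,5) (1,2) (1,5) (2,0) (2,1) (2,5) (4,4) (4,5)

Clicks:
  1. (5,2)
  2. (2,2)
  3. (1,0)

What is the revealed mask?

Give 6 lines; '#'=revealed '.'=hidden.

Click 1 (5,2) count=0: revealed 12 new [(3,0) (3,1) (3,2) (3,3) (4,0) (4,1) (4,2) (4,3) (5,0) (5,1) (5,2) (5,3)] -> total=12
Click 2 (2,2) count=2: revealed 1 new [(2,2)] -> total=13
Click 3 (1,0) count=4: revealed 1 new [(1,0)] -> total=14

Answer: ......
#.....
..#...
####..
####..
####..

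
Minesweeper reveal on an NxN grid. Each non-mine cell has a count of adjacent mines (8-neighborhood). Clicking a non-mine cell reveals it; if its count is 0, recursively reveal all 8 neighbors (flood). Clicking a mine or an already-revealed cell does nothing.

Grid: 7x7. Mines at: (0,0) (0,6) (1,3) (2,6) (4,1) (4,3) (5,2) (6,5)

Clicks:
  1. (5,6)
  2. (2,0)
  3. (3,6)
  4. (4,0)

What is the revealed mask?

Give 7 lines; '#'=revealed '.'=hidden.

Click 1 (5,6) count=1: revealed 1 new [(5,6)] -> total=1
Click 2 (2,0) count=0: revealed 9 new [(1,0) (1,1) (1,2) (2,0) (2,1) (2,2) (3,0) (3,1) (3,2)] -> total=10
Click 3 (3,6) count=1: revealed 1 new [(3,6)] -> total=11
Click 4 (4,0) count=1: revealed 1 new [(4,0)] -> total=12

Answer: .......
###....
###....
###...#
#......
......#
.......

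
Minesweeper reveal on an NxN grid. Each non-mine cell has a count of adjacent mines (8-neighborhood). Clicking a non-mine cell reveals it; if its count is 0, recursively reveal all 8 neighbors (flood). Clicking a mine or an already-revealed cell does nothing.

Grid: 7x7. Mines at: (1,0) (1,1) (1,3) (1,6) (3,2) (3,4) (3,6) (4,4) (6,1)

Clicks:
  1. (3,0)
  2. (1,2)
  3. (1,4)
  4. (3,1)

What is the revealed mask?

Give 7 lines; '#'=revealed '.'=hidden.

Answer: .......
..#.#..
##.....
##.....
##.....
##.....
.......

Derivation:
Click 1 (3,0) count=0: revealed 8 new [(2,0) (2,1) (3,0) (3,1) (4,0) (4,1) (5,0) (5,1)] -> total=8
Click 2 (1,2) count=2: revealed 1 new [(1,2)] -> total=9
Click 3 (1,4) count=1: revealed 1 new [(1,4)] -> total=10
Click 4 (3,1) count=1: revealed 0 new [(none)] -> total=10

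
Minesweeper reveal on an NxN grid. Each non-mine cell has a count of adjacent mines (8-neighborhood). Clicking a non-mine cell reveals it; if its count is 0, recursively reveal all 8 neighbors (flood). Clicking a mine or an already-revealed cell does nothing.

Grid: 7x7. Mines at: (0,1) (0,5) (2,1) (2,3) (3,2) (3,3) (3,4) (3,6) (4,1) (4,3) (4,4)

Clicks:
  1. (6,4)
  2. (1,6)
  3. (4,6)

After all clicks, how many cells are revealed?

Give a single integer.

Click 1 (6,4) count=0: revealed 16 new [(4,5) (4,6) (5,0) (5,1) (5,2) (5,3) (5,4) (5,5) (5,6) (6,0) (6,1) (6,2) (6,3) (6,4) (6,5) (6,6)] -> total=16
Click 2 (1,6) count=1: revealed 1 new [(1,6)] -> total=17
Click 3 (4,6) count=1: revealed 0 new [(none)] -> total=17

Answer: 17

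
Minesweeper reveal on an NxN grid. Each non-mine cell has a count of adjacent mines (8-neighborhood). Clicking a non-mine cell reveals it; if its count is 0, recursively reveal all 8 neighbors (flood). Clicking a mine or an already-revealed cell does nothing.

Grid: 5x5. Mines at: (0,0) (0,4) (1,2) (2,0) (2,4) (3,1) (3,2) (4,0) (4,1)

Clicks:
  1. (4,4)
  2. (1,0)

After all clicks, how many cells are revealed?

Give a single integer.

Answer: 5

Derivation:
Click 1 (4,4) count=0: revealed 4 new [(3,3) (3,4) (4,3) (4,4)] -> total=4
Click 2 (1,0) count=2: revealed 1 new [(1,0)] -> total=5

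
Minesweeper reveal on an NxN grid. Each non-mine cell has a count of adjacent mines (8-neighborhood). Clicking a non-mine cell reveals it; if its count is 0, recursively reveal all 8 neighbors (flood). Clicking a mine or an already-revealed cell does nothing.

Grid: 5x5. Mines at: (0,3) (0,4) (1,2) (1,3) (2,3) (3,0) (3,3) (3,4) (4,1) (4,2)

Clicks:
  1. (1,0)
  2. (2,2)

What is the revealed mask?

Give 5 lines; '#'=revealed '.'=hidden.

Answer: ##...
##...
###..
.....
.....

Derivation:
Click 1 (1,0) count=0: revealed 6 new [(0,0) (0,1) (1,0) (1,1) (2,0) (2,1)] -> total=6
Click 2 (2,2) count=4: revealed 1 new [(2,2)] -> total=7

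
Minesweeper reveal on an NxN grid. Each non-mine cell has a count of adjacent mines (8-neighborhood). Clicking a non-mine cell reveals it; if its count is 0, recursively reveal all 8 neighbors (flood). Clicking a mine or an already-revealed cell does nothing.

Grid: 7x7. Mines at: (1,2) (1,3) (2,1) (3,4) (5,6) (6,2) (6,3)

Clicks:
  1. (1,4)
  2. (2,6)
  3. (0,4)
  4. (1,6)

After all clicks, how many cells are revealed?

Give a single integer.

Click 1 (1,4) count=1: revealed 1 new [(1,4)] -> total=1
Click 2 (2,6) count=0: revealed 12 new [(0,4) (0,5) (0,6) (1,5) (1,6) (2,4) (2,5) (2,6) (3,5) (3,6) (4,5) (4,6)] -> total=13
Click 3 (0,4) count=1: revealed 0 new [(none)] -> total=13
Click 4 (1,6) count=0: revealed 0 new [(none)] -> total=13

Answer: 13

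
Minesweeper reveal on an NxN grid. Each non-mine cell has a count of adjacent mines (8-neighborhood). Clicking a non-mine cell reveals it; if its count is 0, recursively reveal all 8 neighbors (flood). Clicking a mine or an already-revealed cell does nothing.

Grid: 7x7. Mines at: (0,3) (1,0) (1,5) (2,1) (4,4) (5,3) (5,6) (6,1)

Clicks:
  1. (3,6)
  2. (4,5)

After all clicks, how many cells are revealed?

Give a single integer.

Click 1 (3,6) count=0: revealed 6 new [(2,5) (2,6) (3,5) (3,6) (4,5) (4,6)] -> total=6
Click 2 (4,5) count=2: revealed 0 new [(none)] -> total=6

Answer: 6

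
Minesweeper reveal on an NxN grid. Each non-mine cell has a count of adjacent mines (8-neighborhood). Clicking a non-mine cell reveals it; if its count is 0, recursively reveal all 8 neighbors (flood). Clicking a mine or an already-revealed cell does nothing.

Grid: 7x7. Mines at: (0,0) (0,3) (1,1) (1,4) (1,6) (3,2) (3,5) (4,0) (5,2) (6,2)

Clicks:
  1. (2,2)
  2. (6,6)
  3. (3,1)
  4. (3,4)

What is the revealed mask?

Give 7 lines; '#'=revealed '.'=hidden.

Answer: .......
.......
..#....
.#..#..
...####
...####
...####

Derivation:
Click 1 (2,2) count=2: revealed 1 new [(2,2)] -> total=1
Click 2 (6,6) count=0: revealed 12 new [(4,3) (4,4) (4,5) (4,6) (5,3) (5,4) (5,5) (5,6) (6,3) (6,4) (6,5) (6,6)] -> total=13
Click 3 (3,1) count=2: revealed 1 new [(3,1)] -> total=14
Click 4 (3,4) count=1: revealed 1 new [(3,4)] -> total=15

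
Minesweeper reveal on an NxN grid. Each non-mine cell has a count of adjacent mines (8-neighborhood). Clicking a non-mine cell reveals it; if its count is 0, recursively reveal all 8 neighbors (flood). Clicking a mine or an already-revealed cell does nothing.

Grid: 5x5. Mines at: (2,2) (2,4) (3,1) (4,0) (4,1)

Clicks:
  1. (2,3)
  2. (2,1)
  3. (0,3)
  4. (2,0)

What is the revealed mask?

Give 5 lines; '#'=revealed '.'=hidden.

Answer: #####
#####
##.#.
.....
.....

Derivation:
Click 1 (2,3) count=2: revealed 1 new [(2,3)] -> total=1
Click 2 (2,1) count=2: revealed 1 new [(2,1)] -> total=2
Click 3 (0,3) count=0: revealed 11 new [(0,0) (0,1) (0,2) (0,3) (0,4) (1,0) (1,1) (1,2) (1,3) (1,4) (2,0)] -> total=13
Click 4 (2,0) count=1: revealed 0 new [(none)] -> total=13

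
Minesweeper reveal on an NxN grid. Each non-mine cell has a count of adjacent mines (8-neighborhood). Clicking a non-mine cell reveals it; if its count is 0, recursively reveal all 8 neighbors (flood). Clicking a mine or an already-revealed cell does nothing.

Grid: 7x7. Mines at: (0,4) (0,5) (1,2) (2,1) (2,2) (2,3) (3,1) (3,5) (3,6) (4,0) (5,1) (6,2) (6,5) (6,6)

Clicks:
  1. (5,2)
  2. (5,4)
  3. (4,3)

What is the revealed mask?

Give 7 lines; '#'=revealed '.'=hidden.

Click 1 (5,2) count=2: revealed 1 new [(5,2)] -> total=1
Click 2 (5,4) count=1: revealed 1 new [(5,4)] -> total=2
Click 3 (4,3) count=0: revealed 7 new [(3,2) (3,3) (3,4) (4,2) (4,3) (4,4) (5,3)] -> total=9

Answer: .......
.......
.......
..###..
..###..
..###..
.......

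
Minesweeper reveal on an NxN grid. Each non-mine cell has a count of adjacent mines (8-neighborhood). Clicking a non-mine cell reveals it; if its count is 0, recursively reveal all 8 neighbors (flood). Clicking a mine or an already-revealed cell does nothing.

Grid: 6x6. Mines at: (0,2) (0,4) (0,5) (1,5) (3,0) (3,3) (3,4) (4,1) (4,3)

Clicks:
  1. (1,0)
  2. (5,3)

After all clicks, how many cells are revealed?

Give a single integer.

Answer: 7

Derivation:
Click 1 (1,0) count=0: revealed 6 new [(0,0) (0,1) (1,0) (1,1) (2,0) (2,1)] -> total=6
Click 2 (5,3) count=1: revealed 1 new [(5,3)] -> total=7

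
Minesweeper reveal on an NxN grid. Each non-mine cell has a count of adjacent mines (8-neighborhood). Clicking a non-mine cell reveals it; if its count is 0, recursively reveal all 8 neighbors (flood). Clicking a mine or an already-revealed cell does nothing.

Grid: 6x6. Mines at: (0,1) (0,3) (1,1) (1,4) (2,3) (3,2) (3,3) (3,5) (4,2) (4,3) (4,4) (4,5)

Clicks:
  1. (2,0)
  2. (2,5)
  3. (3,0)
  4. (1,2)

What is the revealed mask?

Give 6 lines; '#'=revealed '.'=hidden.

Click 1 (2,0) count=1: revealed 1 new [(2,0)] -> total=1
Click 2 (2,5) count=2: revealed 1 new [(2,5)] -> total=2
Click 3 (3,0) count=0: revealed 7 new [(2,1) (3,0) (3,1) (4,0) (4,1) (5,0) (5,1)] -> total=9
Click 4 (1,2) count=4: revealed 1 new [(1,2)] -> total=10

Answer: ......
..#...
##...#
##....
##....
##....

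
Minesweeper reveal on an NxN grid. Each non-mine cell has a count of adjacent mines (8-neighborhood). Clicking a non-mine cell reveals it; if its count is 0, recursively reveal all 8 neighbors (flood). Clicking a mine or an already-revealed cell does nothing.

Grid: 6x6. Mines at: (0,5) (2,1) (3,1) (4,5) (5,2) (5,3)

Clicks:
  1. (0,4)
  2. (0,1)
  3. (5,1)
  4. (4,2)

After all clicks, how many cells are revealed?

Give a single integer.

Click 1 (0,4) count=1: revealed 1 new [(0,4)] -> total=1
Click 2 (0,1) count=0: revealed 21 new [(0,0) (0,1) (0,2) (0,3) (1,0) (1,1) (1,2) (1,3) (1,4) (1,5) (2,2) (2,3) (2,4) (2,5) (3,2) (3,3) (3,4) (3,5) (4,2) (4,3) (4,4)] -> total=22
Click 3 (5,1) count=1: revealed 1 new [(5,1)] -> total=23
Click 4 (4,2) count=3: revealed 0 new [(none)] -> total=23

Answer: 23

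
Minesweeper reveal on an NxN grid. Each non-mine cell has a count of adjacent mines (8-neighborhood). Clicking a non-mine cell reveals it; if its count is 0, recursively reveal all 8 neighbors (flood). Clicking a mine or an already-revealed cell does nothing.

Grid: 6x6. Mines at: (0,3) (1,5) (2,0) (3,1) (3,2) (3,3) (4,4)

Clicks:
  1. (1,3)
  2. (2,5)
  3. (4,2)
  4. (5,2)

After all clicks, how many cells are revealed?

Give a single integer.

Click 1 (1,3) count=1: revealed 1 new [(1,3)] -> total=1
Click 2 (2,5) count=1: revealed 1 new [(2,5)] -> total=2
Click 3 (4,2) count=3: revealed 1 new [(4,2)] -> total=3
Click 4 (5,2) count=0: revealed 7 new [(4,0) (4,1) (4,3) (5,0) (5,1) (5,2) (5,3)] -> total=10

Answer: 10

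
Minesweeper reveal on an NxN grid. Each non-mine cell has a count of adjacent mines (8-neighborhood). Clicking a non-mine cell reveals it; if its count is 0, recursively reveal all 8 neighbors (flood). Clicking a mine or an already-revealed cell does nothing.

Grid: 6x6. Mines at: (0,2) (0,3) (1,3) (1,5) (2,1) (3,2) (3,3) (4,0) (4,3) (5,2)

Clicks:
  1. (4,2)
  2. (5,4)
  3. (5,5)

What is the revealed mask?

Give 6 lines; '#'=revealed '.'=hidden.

Answer: ......
......
....##
....##
..#.##
....##

Derivation:
Click 1 (4,2) count=4: revealed 1 new [(4,2)] -> total=1
Click 2 (5,4) count=1: revealed 1 new [(5,4)] -> total=2
Click 3 (5,5) count=0: revealed 7 new [(2,4) (2,5) (3,4) (3,5) (4,4) (4,5) (5,5)] -> total=9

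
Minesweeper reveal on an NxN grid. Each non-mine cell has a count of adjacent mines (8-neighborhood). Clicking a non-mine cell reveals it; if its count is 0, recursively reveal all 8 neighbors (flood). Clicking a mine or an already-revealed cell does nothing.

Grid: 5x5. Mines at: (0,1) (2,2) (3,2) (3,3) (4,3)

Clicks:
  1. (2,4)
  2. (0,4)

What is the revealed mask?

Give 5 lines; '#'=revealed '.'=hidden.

Answer: ..###
..###
...##
.....
.....

Derivation:
Click 1 (2,4) count=1: revealed 1 new [(2,4)] -> total=1
Click 2 (0,4) count=0: revealed 7 new [(0,2) (0,3) (0,4) (1,2) (1,3) (1,4) (2,3)] -> total=8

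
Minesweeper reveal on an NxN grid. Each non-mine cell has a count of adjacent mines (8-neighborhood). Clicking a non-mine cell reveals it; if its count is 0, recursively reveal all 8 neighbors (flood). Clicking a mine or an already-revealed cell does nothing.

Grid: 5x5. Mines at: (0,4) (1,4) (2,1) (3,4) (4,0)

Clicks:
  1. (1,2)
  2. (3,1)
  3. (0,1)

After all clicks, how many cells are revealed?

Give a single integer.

Answer: 9

Derivation:
Click 1 (1,2) count=1: revealed 1 new [(1,2)] -> total=1
Click 2 (3,1) count=2: revealed 1 new [(3,1)] -> total=2
Click 3 (0,1) count=0: revealed 7 new [(0,0) (0,1) (0,2) (0,3) (1,0) (1,1) (1,3)] -> total=9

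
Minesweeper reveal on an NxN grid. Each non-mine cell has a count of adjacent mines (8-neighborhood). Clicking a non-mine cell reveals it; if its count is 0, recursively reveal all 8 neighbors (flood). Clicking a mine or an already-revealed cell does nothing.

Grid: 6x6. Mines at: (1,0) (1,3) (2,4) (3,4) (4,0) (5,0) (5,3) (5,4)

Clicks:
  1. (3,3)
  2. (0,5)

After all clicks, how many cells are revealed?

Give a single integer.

Click 1 (3,3) count=2: revealed 1 new [(3,3)] -> total=1
Click 2 (0,5) count=0: revealed 4 new [(0,4) (0,5) (1,4) (1,5)] -> total=5

Answer: 5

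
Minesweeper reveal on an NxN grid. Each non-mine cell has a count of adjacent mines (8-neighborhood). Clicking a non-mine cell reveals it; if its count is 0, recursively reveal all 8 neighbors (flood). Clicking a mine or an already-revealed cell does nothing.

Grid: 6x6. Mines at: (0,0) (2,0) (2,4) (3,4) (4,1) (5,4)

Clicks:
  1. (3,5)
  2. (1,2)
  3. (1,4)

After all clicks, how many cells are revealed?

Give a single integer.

Answer: 17

Derivation:
Click 1 (3,5) count=2: revealed 1 new [(3,5)] -> total=1
Click 2 (1,2) count=0: revealed 16 new [(0,1) (0,2) (0,3) (0,4) (0,5) (1,1) (1,2) (1,3) (1,4) (1,5) (2,1) (2,2) (2,3) (3,1) (3,2) (3,3)] -> total=17
Click 3 (1,4) count=1: revealed 0 new [(none)] -> total=17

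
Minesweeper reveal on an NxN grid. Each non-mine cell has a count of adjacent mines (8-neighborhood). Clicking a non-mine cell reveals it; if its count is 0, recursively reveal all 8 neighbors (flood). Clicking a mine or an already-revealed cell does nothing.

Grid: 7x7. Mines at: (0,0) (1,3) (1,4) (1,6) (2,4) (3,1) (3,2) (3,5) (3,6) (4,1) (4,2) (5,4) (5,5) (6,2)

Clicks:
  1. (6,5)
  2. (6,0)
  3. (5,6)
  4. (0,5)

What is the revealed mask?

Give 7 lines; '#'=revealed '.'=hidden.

Click 1 (6,5) count=2: revealed 1 new [(6,5)] -> total=1
Click 2 (6,0) count=0: revealed 4 new [(5,0) (5,1) (6,0) (6,1)] -> total=5
Click 3 (5,6) count=1: revealed 1 new [(5,6)] -> total=6
Click 4 (0,5) count=2: revealed 1 new [(0,5)] -> total=7

Answer: .....#.
.......
.......
.......
.......
##....#
##...#.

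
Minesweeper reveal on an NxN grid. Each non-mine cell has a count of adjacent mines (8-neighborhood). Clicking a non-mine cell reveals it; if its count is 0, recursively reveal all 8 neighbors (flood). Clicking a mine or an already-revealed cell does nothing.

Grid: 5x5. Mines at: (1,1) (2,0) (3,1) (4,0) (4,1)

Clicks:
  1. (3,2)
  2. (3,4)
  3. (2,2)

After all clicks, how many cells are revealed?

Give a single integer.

Answer: 15

Derivation:
Click 1 (3,2) count=2: revealed 1 new [(3,2)] -> total=1
Click 2 (3,4) count=0: revealed 14 new [(0,2) (0,3) (0,4) (1,2) (1,3) (1,4) (2,2) (2,3) (2,4) (3,3) (3,4) (4,2) (4,3) (4,4)] -> total=15
Click 3 (2,2) count=2: revealed 0 new [(none)] -> total=15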